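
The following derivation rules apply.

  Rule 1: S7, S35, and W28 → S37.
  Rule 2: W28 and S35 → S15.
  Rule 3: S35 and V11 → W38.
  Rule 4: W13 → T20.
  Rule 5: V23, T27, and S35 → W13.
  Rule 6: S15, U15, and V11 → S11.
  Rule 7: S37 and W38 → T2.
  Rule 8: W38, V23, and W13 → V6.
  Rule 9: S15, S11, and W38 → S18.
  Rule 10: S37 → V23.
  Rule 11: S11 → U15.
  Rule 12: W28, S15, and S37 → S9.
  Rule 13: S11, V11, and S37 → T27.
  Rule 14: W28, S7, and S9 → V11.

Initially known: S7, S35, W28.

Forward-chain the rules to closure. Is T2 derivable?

Yes

From S7, S35, and W28, Rule 1 gives S37.
W28 and S35 hold, so S15 follows (Rule 2).
From W28, S15, and S37, Rule 12 gives S9.
W28, S7, and S9 hold, so V11 follows (Rule 14).
From S35 and V11, Rule 3 gives W38.
S37 and W38 hold, so T2 follows (Rule 7).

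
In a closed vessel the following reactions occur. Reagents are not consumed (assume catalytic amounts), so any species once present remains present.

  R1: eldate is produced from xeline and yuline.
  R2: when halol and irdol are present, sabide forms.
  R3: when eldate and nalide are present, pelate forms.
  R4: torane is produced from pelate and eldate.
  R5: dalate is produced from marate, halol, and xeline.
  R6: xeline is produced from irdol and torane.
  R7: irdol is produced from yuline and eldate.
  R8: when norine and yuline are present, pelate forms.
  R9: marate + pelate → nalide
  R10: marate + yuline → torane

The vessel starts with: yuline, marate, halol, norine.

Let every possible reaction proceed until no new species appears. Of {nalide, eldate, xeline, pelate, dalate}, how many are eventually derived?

norine and yuline present → pelate forms (R8).
marate and pelate present → nalide forms (R9).
nalide: reached.
eldate would need xeline and yuline (R1), but xeline never forms.
xeline would need irdol and torane (R6), but irdol never forms.
pelate: reached.
dalate would need marate, halol, and xeline (R5), but xeline never forms.
Reached: nalide and pelate — 2 of the 5.

2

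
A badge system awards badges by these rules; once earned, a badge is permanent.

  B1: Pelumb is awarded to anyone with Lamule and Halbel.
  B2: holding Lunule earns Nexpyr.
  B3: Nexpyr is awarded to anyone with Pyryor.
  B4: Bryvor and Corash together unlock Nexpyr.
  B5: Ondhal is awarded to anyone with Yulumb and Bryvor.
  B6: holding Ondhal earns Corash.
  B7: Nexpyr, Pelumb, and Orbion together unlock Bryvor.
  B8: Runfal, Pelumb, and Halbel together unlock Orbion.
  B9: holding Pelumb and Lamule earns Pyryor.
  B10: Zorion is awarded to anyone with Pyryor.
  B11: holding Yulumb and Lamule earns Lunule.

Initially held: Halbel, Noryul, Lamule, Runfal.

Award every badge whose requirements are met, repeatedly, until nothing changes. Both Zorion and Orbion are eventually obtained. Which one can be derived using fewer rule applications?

Orbion: With Lamule and Halbel, Pelumb is earned (B1). With Runfal, Pelumb, and Halbel, Orbion is earned (B8). [2 rule applications]
Zorion: With Lamule and Halbel, Pelumb is earned (B1). With Pelumb and Lamule, Pyryor is earned (B9). With Pyryor, Zorion is earned (B10). [3 rule applications]
Orbion needs fewer.

Orbion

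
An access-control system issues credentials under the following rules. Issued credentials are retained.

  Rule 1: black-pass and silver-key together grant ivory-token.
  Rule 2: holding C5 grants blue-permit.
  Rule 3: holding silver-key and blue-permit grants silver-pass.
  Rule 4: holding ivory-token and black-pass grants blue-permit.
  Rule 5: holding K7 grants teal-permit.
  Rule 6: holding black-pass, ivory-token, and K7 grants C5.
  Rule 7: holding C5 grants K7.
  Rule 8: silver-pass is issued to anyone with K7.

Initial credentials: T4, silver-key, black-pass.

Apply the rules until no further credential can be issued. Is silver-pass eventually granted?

Holding black-pass and silver-key grants ivory-token (Rule 1).
Holding ivory-token and black-pass grants blue-permit (Rule 4).
Holding silver-key and blue-permit grants silver-pass (Rule 3).

Yes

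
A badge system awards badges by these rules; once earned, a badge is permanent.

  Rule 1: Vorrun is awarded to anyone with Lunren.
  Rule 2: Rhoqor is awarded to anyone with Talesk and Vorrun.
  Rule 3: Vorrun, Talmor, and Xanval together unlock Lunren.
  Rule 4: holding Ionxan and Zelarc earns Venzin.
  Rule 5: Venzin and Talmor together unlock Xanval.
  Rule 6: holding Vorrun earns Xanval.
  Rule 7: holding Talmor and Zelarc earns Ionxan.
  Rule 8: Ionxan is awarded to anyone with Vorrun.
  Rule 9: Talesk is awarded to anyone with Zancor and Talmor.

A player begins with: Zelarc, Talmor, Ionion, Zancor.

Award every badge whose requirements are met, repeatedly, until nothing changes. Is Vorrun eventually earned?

No

Vorrun would need Lunren (Rule 1), but Lunren is never earned.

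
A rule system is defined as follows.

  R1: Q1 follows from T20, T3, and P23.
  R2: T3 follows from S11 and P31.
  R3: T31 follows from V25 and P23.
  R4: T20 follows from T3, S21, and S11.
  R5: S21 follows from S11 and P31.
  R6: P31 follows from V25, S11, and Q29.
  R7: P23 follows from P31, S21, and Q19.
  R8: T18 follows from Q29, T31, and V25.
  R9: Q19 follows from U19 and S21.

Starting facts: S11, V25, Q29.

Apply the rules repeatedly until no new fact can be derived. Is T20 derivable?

Yes

V25, S11, and Q29 hold, so P31 follows (R6).
From S11 and P31, R5 gives S21.
From S11 and P31, R2 gives T3.
From T3, S21, and S11, R4 gives T20.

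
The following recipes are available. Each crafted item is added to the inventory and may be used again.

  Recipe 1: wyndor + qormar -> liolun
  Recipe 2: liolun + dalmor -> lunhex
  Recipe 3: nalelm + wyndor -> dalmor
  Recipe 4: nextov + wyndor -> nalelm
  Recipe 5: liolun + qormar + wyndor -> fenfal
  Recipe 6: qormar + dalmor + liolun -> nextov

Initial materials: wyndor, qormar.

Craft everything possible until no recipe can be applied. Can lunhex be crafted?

No

lunhex would need liolun and dalmor (Recipe 2), but dalmor is never obtained.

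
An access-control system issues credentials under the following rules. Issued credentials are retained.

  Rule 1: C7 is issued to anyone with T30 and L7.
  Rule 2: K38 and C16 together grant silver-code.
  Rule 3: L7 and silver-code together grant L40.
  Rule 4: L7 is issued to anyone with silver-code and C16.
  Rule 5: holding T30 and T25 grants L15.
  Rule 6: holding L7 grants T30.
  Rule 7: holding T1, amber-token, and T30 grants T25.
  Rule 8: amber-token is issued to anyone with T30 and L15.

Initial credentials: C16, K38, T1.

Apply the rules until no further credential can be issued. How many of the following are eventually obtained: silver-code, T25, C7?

2

Holding K38 and C16 grants silver-code (Rule 2).
Holding silver-code and C16 grants L7 (Rule 4).
Holding L7 grants T30 (Rule 6).
Holding T30 and L7 grants C7 (Rule 1).
silver-code: reached.
T25 would need T1, amber-token, and T30 (Rule 7), but amber-token is never granted.
C7: reached.
Reached: silver-code and C7 — 2 of the 3.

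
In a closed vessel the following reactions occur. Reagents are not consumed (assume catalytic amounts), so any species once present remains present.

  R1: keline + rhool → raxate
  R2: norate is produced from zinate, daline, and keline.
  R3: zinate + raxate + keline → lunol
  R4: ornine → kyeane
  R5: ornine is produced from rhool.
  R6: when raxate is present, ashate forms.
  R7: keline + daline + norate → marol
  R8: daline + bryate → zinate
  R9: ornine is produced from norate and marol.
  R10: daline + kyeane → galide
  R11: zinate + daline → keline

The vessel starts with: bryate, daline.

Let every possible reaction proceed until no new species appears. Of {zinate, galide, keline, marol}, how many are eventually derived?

daline and bryate present → zinate forms (R8).
zinate and daline present → keline forms (R11).
zinate, daline, and keline present → norate forms (R2).
keline, daline, and norate present → marol forms (R7).
norate and marol present → ornine forms (R9).
ornine present → kyeane forms (R4).
daline and kyeane present → galide forms (R10).
zinate: reached.
galide: reached.
keline: reached.
marol: reached.
All 4 are reached.

4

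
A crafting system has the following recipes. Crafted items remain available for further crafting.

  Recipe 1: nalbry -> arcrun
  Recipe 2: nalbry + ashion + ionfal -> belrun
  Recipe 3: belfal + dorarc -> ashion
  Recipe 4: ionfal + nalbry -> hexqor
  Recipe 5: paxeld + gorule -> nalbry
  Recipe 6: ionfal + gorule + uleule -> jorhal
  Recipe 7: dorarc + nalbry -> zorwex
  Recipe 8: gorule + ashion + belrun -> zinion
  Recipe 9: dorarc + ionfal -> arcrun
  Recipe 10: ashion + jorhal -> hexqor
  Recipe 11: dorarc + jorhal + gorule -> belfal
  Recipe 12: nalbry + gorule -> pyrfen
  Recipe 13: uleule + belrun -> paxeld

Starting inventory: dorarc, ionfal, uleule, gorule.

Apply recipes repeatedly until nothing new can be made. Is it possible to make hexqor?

Yes

ionfal + gorule + uleule -> jorhal (Recipe 6).
dorarc + jorhal + gorule -> belfal (Recipe 11).
Using Recipe 3, belfal and dorarc make ashion.
Using Recipe 10, ashion and jorhal make hexqor.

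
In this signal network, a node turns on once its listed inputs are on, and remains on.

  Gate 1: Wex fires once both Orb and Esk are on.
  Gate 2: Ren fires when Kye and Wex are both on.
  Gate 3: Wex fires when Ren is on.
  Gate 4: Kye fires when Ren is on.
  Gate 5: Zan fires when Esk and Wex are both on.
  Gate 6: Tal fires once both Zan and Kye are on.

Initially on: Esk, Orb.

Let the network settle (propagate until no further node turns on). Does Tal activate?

Tal would need Zan and Kye (Gate 6), but Kye never turns on.

No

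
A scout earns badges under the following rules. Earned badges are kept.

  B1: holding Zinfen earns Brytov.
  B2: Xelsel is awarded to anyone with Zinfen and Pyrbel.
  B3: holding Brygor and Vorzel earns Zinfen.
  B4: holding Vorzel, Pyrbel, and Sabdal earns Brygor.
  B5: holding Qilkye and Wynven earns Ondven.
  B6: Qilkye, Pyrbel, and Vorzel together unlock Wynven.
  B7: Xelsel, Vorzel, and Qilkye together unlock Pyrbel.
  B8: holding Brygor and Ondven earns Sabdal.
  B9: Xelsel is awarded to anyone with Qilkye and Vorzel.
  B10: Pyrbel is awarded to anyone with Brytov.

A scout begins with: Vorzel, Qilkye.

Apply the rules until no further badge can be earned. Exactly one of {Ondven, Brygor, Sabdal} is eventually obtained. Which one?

Ondven

With Qilkye and Vorzel, Xelsel is earned (B9).
With Xelsel, Vorzel, and Qilkye, Pyrbel is earned (B7).
With Qilkye, Pyrbel, and Vorzel, Wynven is earned (B6).
With Qilkye and Wynven, Ondven is earned (B5).
Sabdal would need Brygor and Ondven (B8), but Brygor is never earned. Brygor would need Vorzel, Pyrbel, and Sabdal (B4), but Sabdal is never earned.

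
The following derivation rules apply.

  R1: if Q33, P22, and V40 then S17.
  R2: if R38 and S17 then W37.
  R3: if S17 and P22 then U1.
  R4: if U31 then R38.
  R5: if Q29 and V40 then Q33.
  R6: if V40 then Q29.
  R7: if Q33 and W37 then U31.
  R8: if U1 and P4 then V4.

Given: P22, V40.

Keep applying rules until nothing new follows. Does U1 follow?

Yes

From V40, R6 gives Q29.
From Q29 and V40, R5 gives Q33.
From Q33, P22, and V40, R1 gives S17.
S17 and P22 hold, so U1 follows (R3).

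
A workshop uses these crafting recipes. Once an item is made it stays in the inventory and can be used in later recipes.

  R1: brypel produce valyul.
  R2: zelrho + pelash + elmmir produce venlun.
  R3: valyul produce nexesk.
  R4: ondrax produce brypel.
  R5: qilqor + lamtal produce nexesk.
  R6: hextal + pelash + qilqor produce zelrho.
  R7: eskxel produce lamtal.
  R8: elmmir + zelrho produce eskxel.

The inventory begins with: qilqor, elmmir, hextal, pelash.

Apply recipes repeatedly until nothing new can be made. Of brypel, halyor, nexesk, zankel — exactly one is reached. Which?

nexesk

hextal + pelash + qilqor → zelrho (R6).
Using R8, elmmir and zelrho make eskxel.
eskxel → lamtal (R7).
qilqor + lamtal → nexesk (R5).
No rule produces zankel, and it is not given. No rule produces halyor, and it is not given. brypel would need ondrax (R4), but ondrax is never obtained.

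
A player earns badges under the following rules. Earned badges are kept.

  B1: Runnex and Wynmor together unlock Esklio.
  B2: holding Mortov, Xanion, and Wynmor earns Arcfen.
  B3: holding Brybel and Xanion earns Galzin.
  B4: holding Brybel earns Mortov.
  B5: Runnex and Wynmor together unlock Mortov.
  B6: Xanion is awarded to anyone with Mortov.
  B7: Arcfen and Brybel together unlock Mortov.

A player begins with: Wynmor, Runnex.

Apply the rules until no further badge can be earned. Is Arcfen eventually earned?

Yes

With Runnex and Wynmor, Mortov is earned (B5).
With Mortov, Xanion is earned (B6).
With Mortov, Xanion, and Wynmor, Arcfen is earned (B2).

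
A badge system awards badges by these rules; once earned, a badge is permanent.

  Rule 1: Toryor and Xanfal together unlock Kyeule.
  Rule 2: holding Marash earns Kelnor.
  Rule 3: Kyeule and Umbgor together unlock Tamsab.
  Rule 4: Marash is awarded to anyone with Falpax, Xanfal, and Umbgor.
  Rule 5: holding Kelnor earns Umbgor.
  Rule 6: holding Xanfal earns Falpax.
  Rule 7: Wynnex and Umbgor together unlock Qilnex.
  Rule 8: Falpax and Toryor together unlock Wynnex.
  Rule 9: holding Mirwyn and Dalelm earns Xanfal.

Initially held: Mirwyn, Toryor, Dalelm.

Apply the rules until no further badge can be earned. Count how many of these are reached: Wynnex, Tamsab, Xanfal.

2

With Mirwyn and Dalelm, Xanfal is earned (Rule 9).
With Xanfal, Falpax is earned (Rule 6).
With Falpax and Toryor, Wynnex is earned (Rule 8).
Wynnex: reached.
Tamsab would need Kyeule and Umbgor (Rule 3), but Umbgor is never earned.
Xanfal: reached.
Reached: Wynnex and Xanfal — 2 of the 3.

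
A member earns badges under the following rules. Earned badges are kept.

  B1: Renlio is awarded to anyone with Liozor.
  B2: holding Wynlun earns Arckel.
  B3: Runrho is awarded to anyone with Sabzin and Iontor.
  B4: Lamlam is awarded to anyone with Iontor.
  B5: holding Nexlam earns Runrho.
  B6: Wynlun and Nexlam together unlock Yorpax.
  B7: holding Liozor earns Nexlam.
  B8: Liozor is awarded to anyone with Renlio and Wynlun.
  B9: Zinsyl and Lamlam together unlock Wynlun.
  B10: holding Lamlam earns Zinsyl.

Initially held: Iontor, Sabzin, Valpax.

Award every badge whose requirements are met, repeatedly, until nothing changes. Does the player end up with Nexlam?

Nexlam would need Liozor (B7), but Liozor is never earned.

No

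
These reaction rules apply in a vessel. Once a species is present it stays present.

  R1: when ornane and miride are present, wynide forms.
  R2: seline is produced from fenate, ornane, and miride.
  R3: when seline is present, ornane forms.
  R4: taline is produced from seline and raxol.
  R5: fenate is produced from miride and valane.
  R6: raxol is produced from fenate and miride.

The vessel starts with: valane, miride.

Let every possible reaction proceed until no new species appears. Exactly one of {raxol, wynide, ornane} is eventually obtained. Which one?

miride and valane present → fenate forms (R5).
fenate and miride present → raxol forms (R6).
ornane would need seline (R3), but seline never forms. wynide would need ornane and miride (R1), but ornane never forms.

raxol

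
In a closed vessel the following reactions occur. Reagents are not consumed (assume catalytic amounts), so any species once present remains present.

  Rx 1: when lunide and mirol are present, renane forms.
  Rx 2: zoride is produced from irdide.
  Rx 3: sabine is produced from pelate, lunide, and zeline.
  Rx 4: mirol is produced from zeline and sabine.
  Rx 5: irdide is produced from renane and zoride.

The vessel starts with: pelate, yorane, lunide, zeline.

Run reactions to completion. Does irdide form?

No

irdide would need renane and zoride (Rx 5), but zoride never forms.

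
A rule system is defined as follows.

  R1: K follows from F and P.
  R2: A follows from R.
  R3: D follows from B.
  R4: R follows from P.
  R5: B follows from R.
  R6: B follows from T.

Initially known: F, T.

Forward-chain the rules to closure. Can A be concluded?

A would need R (R2), but R is never established.

No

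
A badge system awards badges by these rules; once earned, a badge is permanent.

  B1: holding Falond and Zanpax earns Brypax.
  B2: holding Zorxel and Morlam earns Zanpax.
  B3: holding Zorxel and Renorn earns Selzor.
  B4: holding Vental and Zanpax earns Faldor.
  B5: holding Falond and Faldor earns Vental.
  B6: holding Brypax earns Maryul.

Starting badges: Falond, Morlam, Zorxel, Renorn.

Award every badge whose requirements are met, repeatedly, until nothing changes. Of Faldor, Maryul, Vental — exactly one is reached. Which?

With Zorxel and Morlam, Zanpax is earned (B2).
With Falond and Zanpax, Brypax is earned (B1).
With Brypax, Maryul is earned (B6).
Faldor would need Vental and Zanpax (B4), but Vental is never earned. Vental would need Falond and Faldor (B5), but Faldor is never earned.

Maryul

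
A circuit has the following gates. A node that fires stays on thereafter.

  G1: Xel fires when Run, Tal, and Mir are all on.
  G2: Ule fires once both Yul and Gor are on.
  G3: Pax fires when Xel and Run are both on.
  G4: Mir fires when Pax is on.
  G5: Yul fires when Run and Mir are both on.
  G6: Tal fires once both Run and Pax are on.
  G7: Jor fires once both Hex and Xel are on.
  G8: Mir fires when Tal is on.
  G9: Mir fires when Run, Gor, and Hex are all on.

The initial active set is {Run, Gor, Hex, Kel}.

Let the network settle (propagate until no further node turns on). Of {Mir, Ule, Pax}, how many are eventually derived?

2

Run, Gor, and Hex are on, so Mir fires (G9).
G5: Run and Mir on → Yul on.
G2: Yul and Gor on → Ule on.
Mir: reached.
Ule: reached.
Pax would need Xel and Run (G3), but Xel never turns on.
Reached: Mir and Ule — 2 of the 3.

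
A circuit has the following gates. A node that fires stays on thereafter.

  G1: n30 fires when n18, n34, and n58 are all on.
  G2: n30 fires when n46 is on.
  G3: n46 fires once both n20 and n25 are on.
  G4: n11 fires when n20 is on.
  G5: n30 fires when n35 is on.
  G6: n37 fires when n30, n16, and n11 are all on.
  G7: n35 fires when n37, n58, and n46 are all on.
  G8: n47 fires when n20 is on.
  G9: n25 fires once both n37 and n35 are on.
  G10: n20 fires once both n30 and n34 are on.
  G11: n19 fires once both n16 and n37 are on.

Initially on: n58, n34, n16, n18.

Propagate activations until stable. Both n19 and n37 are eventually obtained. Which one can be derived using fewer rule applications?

n37

n37: n18, n34, and n58 are on, so n30 fires (G1). n30 and n34 are on, so n20 fires (G10). n20 is on, so n11 fires (G4). G6: n30, n16, and n11 on → n37 on. [4 rule applications]
n19: n18, n34, and n58 are on, so n30 fires (G1). n30 and n34 are on, so n20 fires (G10). G4: n20 on → n11 on. n30, n16, and n11 are on, so n37 fires (G6). G11: n16 and n37 on → n19 on. [5 rule applications]
n37 needs fewer.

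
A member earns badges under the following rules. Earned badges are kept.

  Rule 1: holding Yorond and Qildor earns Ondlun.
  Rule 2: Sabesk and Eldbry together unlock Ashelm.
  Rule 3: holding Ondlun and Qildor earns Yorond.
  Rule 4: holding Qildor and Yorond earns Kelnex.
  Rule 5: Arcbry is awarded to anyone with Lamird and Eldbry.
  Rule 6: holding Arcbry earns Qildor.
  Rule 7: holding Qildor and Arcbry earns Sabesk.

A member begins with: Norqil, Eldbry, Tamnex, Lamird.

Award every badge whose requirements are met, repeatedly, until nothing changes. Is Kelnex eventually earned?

No

Kelnex would need Qildor and Yorond (Rule 4), but Yorond is never earned.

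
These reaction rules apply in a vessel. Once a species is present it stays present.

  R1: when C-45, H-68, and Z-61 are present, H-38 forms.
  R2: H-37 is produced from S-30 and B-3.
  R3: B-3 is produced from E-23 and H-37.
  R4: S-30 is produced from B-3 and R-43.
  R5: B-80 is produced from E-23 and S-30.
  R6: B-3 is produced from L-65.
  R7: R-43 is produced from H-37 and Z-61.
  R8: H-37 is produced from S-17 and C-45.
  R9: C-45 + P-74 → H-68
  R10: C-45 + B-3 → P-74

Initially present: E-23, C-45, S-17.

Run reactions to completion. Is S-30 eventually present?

No

S-30 would need B-3 and R-43 (R4), but R-43 never forms.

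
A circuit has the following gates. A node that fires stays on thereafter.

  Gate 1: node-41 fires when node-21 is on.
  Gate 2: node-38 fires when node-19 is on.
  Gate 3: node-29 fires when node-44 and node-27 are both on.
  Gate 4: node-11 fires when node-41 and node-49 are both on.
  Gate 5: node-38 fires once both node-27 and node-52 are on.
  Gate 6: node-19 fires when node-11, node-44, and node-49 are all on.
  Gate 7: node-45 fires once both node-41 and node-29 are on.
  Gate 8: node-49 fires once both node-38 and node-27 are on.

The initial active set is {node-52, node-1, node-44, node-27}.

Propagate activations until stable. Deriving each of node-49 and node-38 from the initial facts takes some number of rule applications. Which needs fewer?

node-38: Gate 5: node-27 and node-52 on → node-38 on. [1 rule application]
node-49: Gate 5: node-27 and node-52 on → node-38 on. Gate 8: node-38 and node-27 on → node-49 on. [2 rule applications]
node-38 needs fewer.

node-38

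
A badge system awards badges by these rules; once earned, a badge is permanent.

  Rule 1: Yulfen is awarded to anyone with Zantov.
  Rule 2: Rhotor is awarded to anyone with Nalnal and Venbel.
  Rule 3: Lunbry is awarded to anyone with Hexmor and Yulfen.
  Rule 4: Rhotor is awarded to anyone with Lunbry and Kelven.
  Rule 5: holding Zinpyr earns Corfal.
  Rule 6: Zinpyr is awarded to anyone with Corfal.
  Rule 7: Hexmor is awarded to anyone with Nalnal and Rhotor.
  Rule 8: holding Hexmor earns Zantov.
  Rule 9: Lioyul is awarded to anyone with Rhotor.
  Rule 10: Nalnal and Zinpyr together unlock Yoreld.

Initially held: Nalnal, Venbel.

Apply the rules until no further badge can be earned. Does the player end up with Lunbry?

With Nalnal and Venbel, Rhotor is earned (Rule 2).
With Nalnal and Rhotor, Hexmor is earned (Rule 7).
With Hexmor, Zantov is earned (Rule 8).
With Zantov, Yulfen is earned (Rule 1).
With Hexmor and Yulfen, Lunbry is earned (Rule 3).

Yes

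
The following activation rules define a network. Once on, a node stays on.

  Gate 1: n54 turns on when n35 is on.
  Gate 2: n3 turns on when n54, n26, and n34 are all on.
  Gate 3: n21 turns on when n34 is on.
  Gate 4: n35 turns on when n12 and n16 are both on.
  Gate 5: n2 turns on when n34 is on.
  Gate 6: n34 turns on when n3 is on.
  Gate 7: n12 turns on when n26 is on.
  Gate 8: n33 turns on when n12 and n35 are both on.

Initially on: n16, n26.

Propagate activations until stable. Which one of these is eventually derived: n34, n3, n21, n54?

Gate 7: n26 on → n12 on.
n12 and n16 are on, so n35 turns on (Gate 4).
n35 is on, so n54 turns on (Gate 1).
n21 would need n34 (Gate 3), but n34 never turns on. n34 would need n3 (Gate 6), but n3 never turns on. n3 would need n54, n26, and n34 (Gate 2), but n34 never turns on.

n54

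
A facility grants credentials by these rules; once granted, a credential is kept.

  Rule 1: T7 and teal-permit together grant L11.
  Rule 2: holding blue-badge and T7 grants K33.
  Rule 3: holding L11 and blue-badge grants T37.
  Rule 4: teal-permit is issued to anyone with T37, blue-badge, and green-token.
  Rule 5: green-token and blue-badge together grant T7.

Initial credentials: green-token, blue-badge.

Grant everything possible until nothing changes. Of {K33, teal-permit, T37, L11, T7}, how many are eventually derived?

2

Holding green-token and blue-badge grants T7 (Rule 5).
Holding blue-badge and T7 grants K33 (Rule 2).
K33: reached.
teal-permit would need T37, blue-badge, and green-token (Rule 4), but T37 is never granted.
T37 would need L11 and blue-badge (Rule 3), but L11 is never granted.
L11 would need T7 and teal-permit (Rule 1), but teal-permit is never granted.
T7: reached.
Reached: K33 and T7 — 2 of the 5.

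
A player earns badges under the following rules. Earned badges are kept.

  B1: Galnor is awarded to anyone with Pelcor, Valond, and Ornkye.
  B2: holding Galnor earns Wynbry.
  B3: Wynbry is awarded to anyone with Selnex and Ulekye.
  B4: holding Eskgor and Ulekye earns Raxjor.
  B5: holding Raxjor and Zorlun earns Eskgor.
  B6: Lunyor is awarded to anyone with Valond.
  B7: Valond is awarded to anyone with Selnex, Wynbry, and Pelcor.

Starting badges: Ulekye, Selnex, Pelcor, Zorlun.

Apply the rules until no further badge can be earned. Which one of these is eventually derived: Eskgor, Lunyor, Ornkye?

Lunyor

With Selnex and Ulekye, Wynbry is earned (B3).
With Selnex, Wynbry, and Pelcor, Valond is earned (B7).
With Valond, Lunyor is earned (B6).
No rule produces Ornkye, and it is not given. Eskgor would need Raxjor and Zorlun (B5), but Raxjor is never earned.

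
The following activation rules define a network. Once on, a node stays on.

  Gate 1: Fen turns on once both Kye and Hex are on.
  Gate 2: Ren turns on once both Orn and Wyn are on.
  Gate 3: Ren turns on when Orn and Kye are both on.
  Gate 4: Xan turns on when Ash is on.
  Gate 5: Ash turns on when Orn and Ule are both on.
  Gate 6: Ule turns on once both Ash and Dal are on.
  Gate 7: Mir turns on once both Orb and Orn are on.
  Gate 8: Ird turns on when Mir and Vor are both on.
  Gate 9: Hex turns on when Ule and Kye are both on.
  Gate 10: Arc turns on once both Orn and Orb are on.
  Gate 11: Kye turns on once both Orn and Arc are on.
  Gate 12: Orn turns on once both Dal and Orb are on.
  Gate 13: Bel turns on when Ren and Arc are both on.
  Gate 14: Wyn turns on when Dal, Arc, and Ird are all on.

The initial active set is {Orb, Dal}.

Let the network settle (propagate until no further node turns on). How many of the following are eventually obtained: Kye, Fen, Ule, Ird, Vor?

Dal and Orb are on, so Orn turns on (Gate 12).
Gate 10: Orn and Orb on → Arc on.
Orn and Arc are on, so Kye turns on (Gate 11).
Kye: reached.
Fen would need Kye and Hex (Gate 1), but Hex never turns on.
Ule would need Ash and Dal (Gate 6), but Ash never turns on.
Ird would need Mir and Vor (Gate 8), but Vor never turns on.
No rule produces Vor, and it is not given.
Reached: Kye — 1 of the 5.

1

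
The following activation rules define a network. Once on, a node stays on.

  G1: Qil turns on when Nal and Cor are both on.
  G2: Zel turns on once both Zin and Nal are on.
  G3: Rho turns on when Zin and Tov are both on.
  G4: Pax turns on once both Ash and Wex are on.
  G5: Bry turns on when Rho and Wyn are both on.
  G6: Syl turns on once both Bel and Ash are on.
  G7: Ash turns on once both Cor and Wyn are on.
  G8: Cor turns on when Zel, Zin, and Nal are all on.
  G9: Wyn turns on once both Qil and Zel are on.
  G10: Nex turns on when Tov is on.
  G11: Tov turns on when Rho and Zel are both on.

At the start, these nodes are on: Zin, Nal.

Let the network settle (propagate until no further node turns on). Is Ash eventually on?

Yes

Zin and Nal are on, so Zel turns on (G2).
G8: Zel, Zin, and Nal on → Cor on.
Nal and Cor are on, so Qil turns on (G1).
G9: Qil and Zel on → Wyn on.
G7: Cor and Wyn on → Ash on.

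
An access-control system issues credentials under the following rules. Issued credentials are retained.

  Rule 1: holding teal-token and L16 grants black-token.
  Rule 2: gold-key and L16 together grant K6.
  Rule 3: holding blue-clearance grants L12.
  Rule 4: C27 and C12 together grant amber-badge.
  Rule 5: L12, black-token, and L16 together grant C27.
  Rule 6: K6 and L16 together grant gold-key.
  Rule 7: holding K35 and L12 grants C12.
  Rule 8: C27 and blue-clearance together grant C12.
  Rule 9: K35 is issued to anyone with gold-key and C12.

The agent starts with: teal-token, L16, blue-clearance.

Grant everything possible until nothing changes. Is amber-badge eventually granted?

Yes

Holding teal-token and L16 grants black-token (Rule 1).
Holding blue-clearance grants L12 (Rule 3).
Holding L12, black-token, and L16 grants C27 (Rule 5).
Holding C27 and blue-clearance grants C12 (Rule 8).
Holding C27 and C12 grants amber-badge (Rule 4).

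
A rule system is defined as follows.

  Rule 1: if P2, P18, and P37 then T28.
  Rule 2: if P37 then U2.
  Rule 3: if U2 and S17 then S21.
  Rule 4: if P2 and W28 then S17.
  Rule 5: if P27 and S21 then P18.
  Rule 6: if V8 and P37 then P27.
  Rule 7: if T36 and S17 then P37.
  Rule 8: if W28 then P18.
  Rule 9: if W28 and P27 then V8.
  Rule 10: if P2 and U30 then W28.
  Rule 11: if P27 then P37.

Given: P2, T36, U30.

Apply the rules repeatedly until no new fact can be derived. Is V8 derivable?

V8 would need W28 and P27 (Rule 9), but P27 is never established.

No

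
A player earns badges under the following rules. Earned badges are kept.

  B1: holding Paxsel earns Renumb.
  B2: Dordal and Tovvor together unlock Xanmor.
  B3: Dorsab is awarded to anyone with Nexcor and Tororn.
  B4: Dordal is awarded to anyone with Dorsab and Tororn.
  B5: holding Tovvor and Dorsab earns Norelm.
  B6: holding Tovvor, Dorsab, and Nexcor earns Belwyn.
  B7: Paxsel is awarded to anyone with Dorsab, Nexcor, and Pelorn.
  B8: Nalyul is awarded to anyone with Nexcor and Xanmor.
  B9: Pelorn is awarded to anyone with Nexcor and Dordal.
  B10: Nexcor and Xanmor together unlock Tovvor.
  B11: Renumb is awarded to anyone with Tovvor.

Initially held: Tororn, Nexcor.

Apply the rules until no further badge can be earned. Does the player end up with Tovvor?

Tovvor would need Nexcor and Xanmor (B10), but Xanmor is never earned.

No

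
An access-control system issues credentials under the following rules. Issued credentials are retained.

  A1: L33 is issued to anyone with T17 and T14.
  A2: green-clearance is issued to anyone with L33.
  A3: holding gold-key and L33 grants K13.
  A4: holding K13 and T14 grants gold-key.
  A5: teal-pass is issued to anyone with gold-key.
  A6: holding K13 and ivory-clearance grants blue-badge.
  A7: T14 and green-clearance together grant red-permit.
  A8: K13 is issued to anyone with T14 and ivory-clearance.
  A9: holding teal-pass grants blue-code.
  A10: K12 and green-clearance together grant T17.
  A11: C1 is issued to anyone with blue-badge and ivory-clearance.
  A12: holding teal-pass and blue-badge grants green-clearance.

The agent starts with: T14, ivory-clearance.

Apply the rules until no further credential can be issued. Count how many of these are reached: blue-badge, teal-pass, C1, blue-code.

4

Holding T14 and ivory-clearance grants K13 (A8).
Holding K13 and ivory-clearance grants blue-badge (A6).
Holding K13 and T14 grants gold-key (A4).
Holding blue-badge and ivory-clearance grants C1 (A11).
Holding gold-key grants teal-pass (A5).
Holding teal-pass grants blue-code (A9).
blue-badge: reached.
teal-pass: reached.
C1: reached.
blue-code: reached.
All 4 are reached.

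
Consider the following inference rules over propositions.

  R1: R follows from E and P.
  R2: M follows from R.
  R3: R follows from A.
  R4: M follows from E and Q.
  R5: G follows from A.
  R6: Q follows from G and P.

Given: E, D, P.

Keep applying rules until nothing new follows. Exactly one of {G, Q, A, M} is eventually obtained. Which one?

From E and P, R1 gives R.
R holds, so M follows (R2).
Q would need G and P (R6), but G is never established. G would need A (R5), but A is never established. No rule produces A, and it is not given.

M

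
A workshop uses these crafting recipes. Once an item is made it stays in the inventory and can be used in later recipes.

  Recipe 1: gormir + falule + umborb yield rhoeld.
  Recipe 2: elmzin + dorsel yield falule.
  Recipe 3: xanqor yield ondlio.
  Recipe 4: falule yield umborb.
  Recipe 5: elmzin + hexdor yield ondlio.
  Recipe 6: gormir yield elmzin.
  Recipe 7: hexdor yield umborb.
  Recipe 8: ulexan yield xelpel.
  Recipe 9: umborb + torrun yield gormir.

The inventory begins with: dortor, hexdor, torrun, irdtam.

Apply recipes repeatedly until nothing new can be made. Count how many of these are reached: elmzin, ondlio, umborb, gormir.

Using Recipe 7, hexdor makes umborb.
umborb + torrun → gormir (Recipe 9).
Using Recipe 6, gormir makes elmzin.
elmzin + hexdor → ondlio (Recipe 5).
elmzin: reached.
ondlio: reached.
umborb: reached.
gormir: reached.
All 4 are reached.

4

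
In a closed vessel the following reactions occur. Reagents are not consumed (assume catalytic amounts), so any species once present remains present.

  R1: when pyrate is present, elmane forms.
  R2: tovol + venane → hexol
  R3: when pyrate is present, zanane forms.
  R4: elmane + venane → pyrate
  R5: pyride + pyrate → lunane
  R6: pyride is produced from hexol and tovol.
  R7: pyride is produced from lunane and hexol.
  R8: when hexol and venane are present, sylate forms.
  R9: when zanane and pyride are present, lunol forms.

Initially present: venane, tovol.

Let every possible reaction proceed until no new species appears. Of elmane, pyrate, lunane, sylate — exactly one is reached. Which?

sylate

tovol and venane present → hexol forms (R2).
hexol and venane present → sylate forms (R8).
lunane would need pyride and pyrate (R5), but pyrate never forms. pyrate would need elmane and venane (R4), but elmane never forms. elmane would need pyrate (R1), but pyrate never forms.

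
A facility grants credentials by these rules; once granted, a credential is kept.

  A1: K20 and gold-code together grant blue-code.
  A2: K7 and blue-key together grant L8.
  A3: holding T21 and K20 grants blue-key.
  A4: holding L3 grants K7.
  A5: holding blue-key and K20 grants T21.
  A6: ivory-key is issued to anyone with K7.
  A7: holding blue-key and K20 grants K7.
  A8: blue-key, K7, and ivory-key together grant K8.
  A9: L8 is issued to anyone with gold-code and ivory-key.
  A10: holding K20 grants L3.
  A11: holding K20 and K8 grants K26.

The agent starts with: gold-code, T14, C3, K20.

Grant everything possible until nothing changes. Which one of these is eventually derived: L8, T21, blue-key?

L8

Holding K20 grants L3 (A10).
Holding L3 grants K7 (A4).
Holding K7 grants ivory-key (A6).
Holding gold-code and ivory-key grants L8 (A9).
T21 would need blue-key and K20 (A5), but blue-key is never granted. blue-key would need T21 and K20 (A3), but T21 is never granted.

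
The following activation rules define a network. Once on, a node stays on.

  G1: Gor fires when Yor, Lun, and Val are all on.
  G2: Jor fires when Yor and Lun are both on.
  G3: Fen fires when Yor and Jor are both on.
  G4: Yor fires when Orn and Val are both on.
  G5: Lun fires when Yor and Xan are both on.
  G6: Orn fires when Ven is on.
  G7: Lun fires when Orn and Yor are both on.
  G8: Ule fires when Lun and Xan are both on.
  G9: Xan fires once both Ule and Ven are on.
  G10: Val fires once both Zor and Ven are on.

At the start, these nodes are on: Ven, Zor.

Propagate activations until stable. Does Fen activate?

Ven is on, so Orn fires (G6).
G10: Zor and Ven on → Val on.
G4: Orn and Val on → Yor on.
Orn and Yor are on, so Lun fires (G7).
G2: Yor and Lun on → Jor on.
G3: Yor and Jor on → Fen on.

Yes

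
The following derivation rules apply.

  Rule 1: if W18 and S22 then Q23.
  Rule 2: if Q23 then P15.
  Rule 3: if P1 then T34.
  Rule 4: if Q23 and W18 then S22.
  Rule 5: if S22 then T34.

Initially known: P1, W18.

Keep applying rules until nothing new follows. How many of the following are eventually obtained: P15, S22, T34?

1

From P1, Rule 3 gives T34.
P15 would need Q23 (Rule 2), but Q23 is never established.
S22 would need Q23 and W18 (Rule 4), but Q23 is never established.
T34: reached.
Reached: T34 — 1 of the 3.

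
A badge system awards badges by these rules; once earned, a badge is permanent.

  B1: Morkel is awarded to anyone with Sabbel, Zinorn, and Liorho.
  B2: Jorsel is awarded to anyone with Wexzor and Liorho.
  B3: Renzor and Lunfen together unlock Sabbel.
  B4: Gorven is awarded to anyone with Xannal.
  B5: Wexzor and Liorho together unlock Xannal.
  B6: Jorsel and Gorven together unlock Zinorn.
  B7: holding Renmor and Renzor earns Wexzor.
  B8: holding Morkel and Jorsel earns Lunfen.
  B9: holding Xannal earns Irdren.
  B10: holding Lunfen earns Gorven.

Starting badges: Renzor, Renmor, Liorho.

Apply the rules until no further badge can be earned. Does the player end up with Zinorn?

Yes

With Renmor and Renzor, Wexzor is earned (B7).
With Wexzor and Liorho, Jorsel is earned (B2).
With Wexzor and Liorho, Xannal is earned (B5).
With Xannal, Gorven is earned (B4).
With Jorsel and Gorven, Zinorn is earned (B6).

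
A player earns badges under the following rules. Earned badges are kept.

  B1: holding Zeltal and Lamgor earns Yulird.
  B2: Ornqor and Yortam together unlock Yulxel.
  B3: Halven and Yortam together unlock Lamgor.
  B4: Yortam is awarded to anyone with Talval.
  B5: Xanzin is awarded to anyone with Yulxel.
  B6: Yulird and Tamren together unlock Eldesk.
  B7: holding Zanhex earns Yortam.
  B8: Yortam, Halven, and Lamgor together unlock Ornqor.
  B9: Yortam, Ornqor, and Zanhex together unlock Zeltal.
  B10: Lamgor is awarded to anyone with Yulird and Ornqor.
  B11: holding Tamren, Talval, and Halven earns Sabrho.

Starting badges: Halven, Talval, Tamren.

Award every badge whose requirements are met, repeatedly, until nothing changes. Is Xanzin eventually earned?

With Talval, Yortam is earned (B4).
With Halven and Yortam, Lamgor is earned (B3).
With Yortam, Halven, and Lamgor, Ornqor is earned (B8).
With Ornqor and Yortam, Yulxel is earned (B2).
With Yulxel, Xanzin is earned (B5).

Yes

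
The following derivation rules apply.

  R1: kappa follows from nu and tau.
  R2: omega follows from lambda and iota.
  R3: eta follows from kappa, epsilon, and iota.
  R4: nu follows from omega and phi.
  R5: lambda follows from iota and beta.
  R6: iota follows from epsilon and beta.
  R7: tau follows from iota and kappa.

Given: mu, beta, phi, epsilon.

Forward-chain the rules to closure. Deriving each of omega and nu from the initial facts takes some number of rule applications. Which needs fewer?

omega

omega: From epsilon and beta, R6 gives iota. iota and beta hold, so lambda follows (R5). lambda and iota hold, so omega follows (R2). [3 rule applications]
nu: From epsilon and beta, R6 gives iota. From iota and beta, R5 gives lambda. From lambda and iota, R2 gives omega. omega and phi hold, so nu follows (R4). [4 rule applications]
omega needs fewer.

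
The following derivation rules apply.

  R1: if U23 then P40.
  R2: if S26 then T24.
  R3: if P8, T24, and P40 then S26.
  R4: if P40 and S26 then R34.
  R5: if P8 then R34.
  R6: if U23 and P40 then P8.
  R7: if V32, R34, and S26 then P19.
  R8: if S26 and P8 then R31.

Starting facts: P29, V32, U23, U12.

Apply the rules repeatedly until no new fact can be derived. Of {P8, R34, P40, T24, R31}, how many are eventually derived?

From U23, R1 gives P40.
U23 and P40 hold, so P8 follows (R6).
P8 holds, so R34 follows (R5).
P8: reached.
R34: reached.
P40: reached.
T24 would need S26 (R2), but S26 is never established.
R31 would need S26 and P8 (R8), but S26 is never established.
Reached: P8, R34, and P40 — 3 of the 5.

3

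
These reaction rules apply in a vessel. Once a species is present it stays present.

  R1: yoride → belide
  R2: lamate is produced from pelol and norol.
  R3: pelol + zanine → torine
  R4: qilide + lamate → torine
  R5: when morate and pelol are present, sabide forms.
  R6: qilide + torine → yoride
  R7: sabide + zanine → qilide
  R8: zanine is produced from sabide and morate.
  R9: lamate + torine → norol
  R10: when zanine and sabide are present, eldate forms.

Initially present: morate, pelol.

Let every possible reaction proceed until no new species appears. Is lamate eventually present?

No

lamate would need pelol and norol (R2), but norol never forms.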